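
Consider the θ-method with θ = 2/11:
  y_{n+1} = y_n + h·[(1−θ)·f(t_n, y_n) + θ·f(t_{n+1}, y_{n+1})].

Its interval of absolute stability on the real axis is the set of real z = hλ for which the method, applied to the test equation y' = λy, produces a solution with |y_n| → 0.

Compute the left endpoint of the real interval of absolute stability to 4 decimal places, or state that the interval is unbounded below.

left endpoint -3.1429.

On y'=λy, z=hλ:
  y_{n+1} = y_n + z·[9/11·y_n + 2/11·y_{n+1}] ⇒ (1 − 2/11z)y_{n+1} = (1 + 9/11z)y_n
  so R(z) = (1 + 9/11z)/(1 − 2/11z).

Boundary: |R(x)|=1, x<0.
x=-0.48: |R|=0.5585
R=−1: 1+9/11x = −1+2/11x ⇒ -7/11x=2 ⇒ x=2/(-7/11)=-3.1429
Confirm numerically:
  x=-2.814: |R|=0.86156 <1
  x=-2.777: |R|=0.84529 <1
  x=-2.187: |R|=0.56478 <1
  x=-2.078: |R|=0.50818 <1
  x=-3.535: |R|=1.15191 >1
  x=-3.312: |R|=1.06718 >1
So |R|<1 on (-3.1429, 0).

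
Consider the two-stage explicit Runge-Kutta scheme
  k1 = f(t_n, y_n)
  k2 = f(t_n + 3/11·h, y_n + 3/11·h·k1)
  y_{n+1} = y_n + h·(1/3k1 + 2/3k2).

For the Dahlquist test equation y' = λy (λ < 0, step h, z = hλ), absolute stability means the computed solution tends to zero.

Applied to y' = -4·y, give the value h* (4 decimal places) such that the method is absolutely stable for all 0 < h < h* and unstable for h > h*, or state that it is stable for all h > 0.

(-5.5000,0); λ=-4 ⇒ h* = (11/2)/4 = 1.3750.

On y'=λy, z=hλ:
  k1=λy_n ⇒ h·k1=z·y_n;  k2=λ(1+3/11z)y_n ⇒ h·k2=z(1+3/11z)y_n
  y_{n+1}/y_n = 1 + 1/3z + 2/3z(1+3/11z) = 1 + z + 2/11z²
  R(z) = 1 + z + 2/11z².

Boundary: |R(x)|=1, x<0.
x=-1.35: |R|=0.0186
R=1: x+2/11x²=0 ⇒ x=−11/2=-5.5000; min R=1−1/(4·2/11)=-0.3750>−1
Confirm numerically:
  x=-4.886: |R|=0.45454 <1
  x=-3.881: |R|=0.14243 <1
  x=-3.505: |R|=0.27136 <1
  x=-3.328: |R|=0.31426 <1
  x=-6.000: |R|=1.54545 >1
  x=-5.776: |R|=1.28985 >1
  x=-5.751: |R|=1.26245 >1
So |R|<1 on (-5.5000, 0).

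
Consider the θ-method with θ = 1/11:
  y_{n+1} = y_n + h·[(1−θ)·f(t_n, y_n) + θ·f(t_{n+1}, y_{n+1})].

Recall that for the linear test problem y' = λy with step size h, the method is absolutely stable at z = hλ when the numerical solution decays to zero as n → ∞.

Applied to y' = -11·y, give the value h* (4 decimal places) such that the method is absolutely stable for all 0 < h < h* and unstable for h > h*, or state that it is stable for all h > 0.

(-2.4444,0); λ=-11 ⇒ h* = (22/9)/11 = 0.2222.

With y'=λy (z=hλ):
  y_{n+1} = y_n + z·[10/11·y_n + 1/11·y_{n+1}] ⇒ (1 − 1/11z)y_{n+1} = (1 + 10/11z)y_n
  so R(z) = (1 + 10/11z)/(1 − 1/11z).

Need |R(x)|<1, x<0.
x=-0.79: |R|=0.2629
R=−1: 1+10/11x = −1+1/11x ⇒ -9/11x=2 ⇒ x=2/(-9/11)=-2.4444
Confirm numerically:
  x=-1.553: |R|=0.36087 <1
  x=-1.384: |R|=0.22933 <1
  x=-1.237: |R|=0.11196 <1
  x=-1.176: |R|=0.06242 <1
  x=-3.013: |R|=1.36516 >1
  x=-2.802: |R|=1.23315 >1
Stable set (-2.4444, 0).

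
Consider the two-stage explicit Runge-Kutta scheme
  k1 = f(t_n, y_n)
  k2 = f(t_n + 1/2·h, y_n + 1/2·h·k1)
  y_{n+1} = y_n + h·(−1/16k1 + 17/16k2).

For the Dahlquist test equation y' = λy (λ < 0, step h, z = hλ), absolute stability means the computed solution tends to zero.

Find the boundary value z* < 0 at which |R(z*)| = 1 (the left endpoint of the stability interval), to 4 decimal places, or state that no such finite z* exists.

With y'=λy (z=hλ):
  k1=λy_n ⇒ h·k1=z·y_n;  k2=λ(1+1/2z)y_n ⇒ h·k2=z(1+1/2z)y_n
  y_{n+1}/y_n = 1 − 1/16z + 17/16z(1+1/2z) = 1 + z + 17/32z²
  R(z) = 1 + z + 17/32z².

Find x<0 with |R(x)|<1.
x=-1.35: |R|=0.6182
R=1: x+17/32x²=0 ⇒ x=−32/17=-1.8824; min R=1−1/(4·17/32)=0.5294>−1
Confirm numerically:
  x=-1.821: |R|=0.94065 <1
  x=-0.930: |R|=0.52948 <1
  x=-0.910: |R|=0.52993 <1
  x=-0.861: |R|=0.53283 <1
  x=-2.381: |R|=1.63074 >1
  x=-2.233: |R|=1.41597 >1
  x=-1.983: |R|=1.10603 >1
Stable set (-1.8824, 0).

left endpoint -1.8824.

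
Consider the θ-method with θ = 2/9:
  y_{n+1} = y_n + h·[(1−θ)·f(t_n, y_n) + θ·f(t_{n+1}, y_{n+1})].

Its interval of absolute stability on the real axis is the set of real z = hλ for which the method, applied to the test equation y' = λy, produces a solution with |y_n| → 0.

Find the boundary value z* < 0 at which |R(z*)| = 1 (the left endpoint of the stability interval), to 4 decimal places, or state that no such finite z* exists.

left endpoint -3.6000.

With y'=λy (z=hλ):
  y_{n+1} = y_n + z·[7/9·y_n + 2/9·y_{n+1}] ⇒ (1 − 2/9z)y_{n+1} = (1 + 7/9z)y_n
  so R(z) = (1 + 7/9z)/(1 − 2/9z).

Solve |R(x)|<1 on ℝ⁻.
x=-0.65: |R|=0.4320
R=−1: 1+7/9x = −1+2/9x ⇒ -5/9x=2 ⇒ x=2/(-5/9)=-3.6000
Confirm numerically:
  x=-2.942: |R|=0.77896 <1
  x=-2.377: |R|=0.55540 <1
  x=-2.114: |R|=0.43831 <1
  x=-1.734: |R|=0.25168 <1
  x=-4.160: |R|=1.16166 >1
  x=-4.125: |R|=1.15217 >1
  x=-3.655: |R|=1.01686 >1
Interval (-3.6000, 0).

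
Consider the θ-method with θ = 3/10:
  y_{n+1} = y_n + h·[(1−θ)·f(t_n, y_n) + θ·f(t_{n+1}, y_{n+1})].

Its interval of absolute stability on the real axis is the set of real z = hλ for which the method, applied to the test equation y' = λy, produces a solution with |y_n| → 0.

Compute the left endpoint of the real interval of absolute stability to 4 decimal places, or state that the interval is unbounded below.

With y'=λy (z=hλ):
  y_{n+1} = y_n + z·[7/10·y_n + 3/10·y_{n+1}] ⇒ (1 − 3/10z)y_{n+1} = (1 + 7/10z)y_n
  Hence R(z) = (1 + 7/10z)/(1 − 3/10z).

Solve |R(x)|<1 on ℝ⁻.
x=-0.96: |R|=0.2547
R=−1: 1+7/10x = −1+3/10x ⇒ -2/5x=2 ⇒ x=2/(-2/5)=-5.0000
Confirm numerically:
  x=-4.485: |R|=0.91217 <1
  x=-3.546: |R|=0.71819 <1
  x=-3.070: |R|=0.59813 <1
  x=-2.218: |R|=0.33181 <1
  x=-5.549: |R|=1.08241 >1
  x=-5.487: |R|=1.07362 >1
So |R|<1 on (-5.0000, 0).

left endpoint -5.0000.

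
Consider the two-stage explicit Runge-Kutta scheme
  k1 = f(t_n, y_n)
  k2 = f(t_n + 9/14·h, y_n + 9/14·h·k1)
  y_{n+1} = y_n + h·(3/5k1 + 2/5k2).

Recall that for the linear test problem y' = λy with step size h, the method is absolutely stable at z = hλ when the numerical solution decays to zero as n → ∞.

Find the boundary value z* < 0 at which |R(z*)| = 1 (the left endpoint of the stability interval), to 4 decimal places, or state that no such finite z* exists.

left endpoint -3.8889.

Set f=λy, z=hλ:
  k1=λy_n ⇒ h·k1=z·y_n;  k2=λ(1+9/14z)y_n ⇒ h·k2=z(1+9/14z)y_n
  y_{n+1}/y_n = 1 + 3/5z + 2/5z(1+9/14z) = 1 + z + 9/35z²
  R(z) = 1 + z + 9/35z².

Find x<0 with |R(x)|<1.
x=-0.34: |R|=0.6897
R=1: x+9/35x²=0 ⇒ x=−35/9=-3.8889; min R=1−1/(4·9/35)=0.0278>−1
Confirm numerically:
  x=-3.654: |R|=0.77930 <1
  x=-3.536: |R|=0.67913 <1
  x=-1.754: |R|=0.03710 <1
  x=-4.472: |R|=1.67054 >1
  x=-3.955: |R|=1.06723 >1
So |R|<1 on (-3.8889, 0).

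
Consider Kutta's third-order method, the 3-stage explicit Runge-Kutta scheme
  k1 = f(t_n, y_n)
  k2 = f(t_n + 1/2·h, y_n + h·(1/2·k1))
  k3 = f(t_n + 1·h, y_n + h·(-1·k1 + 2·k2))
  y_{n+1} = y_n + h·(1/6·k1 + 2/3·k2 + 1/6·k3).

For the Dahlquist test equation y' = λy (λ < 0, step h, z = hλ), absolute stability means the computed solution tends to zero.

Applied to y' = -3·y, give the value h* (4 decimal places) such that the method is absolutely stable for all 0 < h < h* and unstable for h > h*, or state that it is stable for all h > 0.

(-2.5127,0); λ=-3 ⇒ h* = 0.8376.

Test eqn y'=λy, z=hλ:
  order 3, 3-stage ⇒ R(z)=1+z+z^2/2+z^3/6
  (e.g. R(-1.08)=0.29325, |R|=0.29325)

Need |R(x)|<1, x<0.
x=-1.08: |R|=0.2932
|R(-1.5)|=0.0625 |R(-1.18)|=0.2424 |R(-0.56)|=0.5675
Bisect:
  x_lo=-2.9273 |R|=1.8234  x_hi=-0.1470 |R|=0.8633
  mid=-1.53712 |R|=0.03895 →hi
  mid=-2.23219 |R|=0.59457 →hi
  mid=-2.57973 |R|=1.11358 →lo
  mid=-2.40596 |R|=0.83285 →hi
  mid=-2.49284 |R|=0.96758 →hi
  mid=-2.53629 |R|=1.03913 →lo
  mid=-2.51457 |R|=1.00299 →lo
  ...
  [-2.51287,-2.51270] ⇒ x*=-2.5127
Stable set (-2.5127, 0).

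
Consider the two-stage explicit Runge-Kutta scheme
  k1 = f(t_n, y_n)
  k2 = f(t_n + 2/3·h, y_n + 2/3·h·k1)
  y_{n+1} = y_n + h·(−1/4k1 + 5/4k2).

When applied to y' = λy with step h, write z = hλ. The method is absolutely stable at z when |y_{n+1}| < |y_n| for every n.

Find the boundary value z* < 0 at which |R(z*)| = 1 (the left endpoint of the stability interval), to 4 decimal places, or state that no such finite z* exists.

On y'=λy, z=hλ:
  k1=λy_n ⇒ h·k1=z·y_n;  k2=λ(1+2/3z)y_n ⇒ h·k2=z(1+2/3z)y_n
  y_{n+1}/y_n = 1 − 1/4z + 5/4z(1+2/3z) = 1 + z + 5/6z²
  ⇒ R(z) = 1 + z + 5/6z².

Need |R(x)|<1, x<0.
x=-0.62: |R|=0.7003
R=1: x+5/6x²=0 ⇒ x=−6/5=-1.2000; min R=1−1/(4·5/6)=0.7000>−1
Confirm numerically:
  x=-0.696: |R|=0.70768 <1
  x=-0.693: |R|=0.70721 <1
  x=-0.671: |R|=0.70420 <1
  x=-0.503: |R|=0.70784 <1
  x=-1.628: |R|=1.58065 >1
  x=-1.550: |R|=1.45208 >1
So |R|<1 on (-1.2000, 0).

left endpoint -1.2000.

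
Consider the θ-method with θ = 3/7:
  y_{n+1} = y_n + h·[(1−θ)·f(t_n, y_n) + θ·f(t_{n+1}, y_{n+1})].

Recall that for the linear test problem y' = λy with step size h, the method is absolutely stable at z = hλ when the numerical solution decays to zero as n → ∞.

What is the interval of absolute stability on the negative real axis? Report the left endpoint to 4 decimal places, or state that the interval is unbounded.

Test eqn y'=λy, z=hλ:
  y_{n+1} = y_n + z·[4/7·y_n + 3/7·y_{n+1}] ⇒ (1 − 3/7z)y_{n+1} = (1 + 4/7z)y_n
  R(z) = (1 + 4/7z)/(1 − 3/7z).

Need |R(x)|<1, x<0.
x=-0.75: |R|=0.4324
R=−1: 1+4/7x = −1+3/7x ⇒ -1/7x=2 ⇒ x=2/(-1/7)=-14.0000
Confirm numerically:
  x=-12.289: |R|=0.96100 <1
  x=-11.870: |R|=0.95001 <1
  x=-10.437: |R|=0.90700 <1
  x=-8.793: |R|=0.84400 <1
  x=-14.561: |R|=1.01107 >1
  x=-14.340: |R|=1.00680 >1
So |R|<1 on (-14.0000, 0).

z∈(-14.0000,0).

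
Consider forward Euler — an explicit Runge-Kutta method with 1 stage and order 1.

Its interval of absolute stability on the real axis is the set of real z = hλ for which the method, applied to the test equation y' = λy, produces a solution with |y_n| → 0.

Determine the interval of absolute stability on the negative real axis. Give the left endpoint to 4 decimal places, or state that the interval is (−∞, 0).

z∈(-2.0000,0).

On y'=λy, z=hλ:
  order 1, 1-stage ⇒ R(z)=1+z
  (e.g. R(-1.03)=-0.03000, |R|=0.03000)

Boundary: |R(x)|=1, x<0.
x=-1.03: |R|=0.0300
|R(-1.21)|=0.2100 |R(-0.86)|=0.1400 |R(-0.82)|=0.1800
Bisect:
  x_lo=-2.4351 |R|=1.4351  x_hi=-0.3916 |R|=0.6084
  mid=-1.41338 |R|=0.41338 →hi
  mid=-1.92424 |R|=0.92424 →hi
  mid=-2.17968 |R|=1.17968 →lo
  mid=-2.05196 |R|=1.05196 →lo
  mid=-1.98810 |R|=0.98810 →hi
  mid=-2.02003 |R|=1.02003 →lo
  mid=-2.00407 |R|=1.00407 →lo
  mid=-1.99608 |R|=0.99608 →hi
  ...
  [-2.00007,-1.99995] ⇒ x*=-2.0000
Interval (-2.0000, 0).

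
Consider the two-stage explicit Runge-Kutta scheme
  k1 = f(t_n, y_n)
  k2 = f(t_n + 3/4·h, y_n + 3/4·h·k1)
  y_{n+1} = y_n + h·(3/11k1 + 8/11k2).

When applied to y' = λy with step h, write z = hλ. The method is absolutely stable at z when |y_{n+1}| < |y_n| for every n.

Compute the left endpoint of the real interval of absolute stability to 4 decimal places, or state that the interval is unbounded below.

z* = -1.8333.

Test eqn y'=λy, z=hλ:
  k1=λy_n ⇒ h·k1=z·y_n;  k2=λ(1+3/4z)y_n ⇒ h·k2=z(1+3/4z)y_n
  y_{n+1}/y_n = 1 + 3/11z + 8/11z(1+3/4z) = 1 + z + 6/11z²
  R(z) = 1 + z + 6/11z².

Find x<0 with |R(x)|<1.
x=-1.12: |R|=0.5642
R=1: x+6/11x²=0 ⇒ x=−11/6=-1.8333; min R=1−1/(4·6/11)=0.5417>−1
Confirm numerically:
  x=-1.604: |R|=0.79935 <1
  x=-1.368: |R|=0.65278 <1
  x=-0.866: |R|=0.54307 <1
  x=-2.244: |R|=1.50266 >1
  x=-2.048: |R|=1.23980 >1
  x=-1.940: |R|=1.11287 >1
Interval (-1.8333, 0).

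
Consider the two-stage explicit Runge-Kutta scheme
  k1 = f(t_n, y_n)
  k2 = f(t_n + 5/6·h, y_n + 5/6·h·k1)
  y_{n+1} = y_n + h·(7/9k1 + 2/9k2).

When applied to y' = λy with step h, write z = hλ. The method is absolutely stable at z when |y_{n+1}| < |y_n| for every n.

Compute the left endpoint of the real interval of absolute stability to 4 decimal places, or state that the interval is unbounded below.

Test eqn y'=λy, z=hλ:
  k1=λy_n ⇒ h·k1=z·y_n;  k2=λ(1+5/6z)y_n ⇒ h·k2=z(1+5/6z)y_n
  y_{n+1}/y_n = 1 + 7/9z + 2/9z(1+5/6z) = 1 + z + 5/27z²
  so R(z) = 1 + z + 5/27z².

Solve |R(x)|<1 on ℝ⁻.
x=-1.24: |R|=0.0447
R=1: x+5/27x²=0 ⇒ x=−27/5=-5.4000; min R=1−1/(4·5/27)=-0.3500>−1
Confirm numerically:
  x=-5.184: |R|=0.79264 <1
  x=-5.158: |R|=0.76885 <1
  x=-3.616: |R|=0.19462 <1
  x=-5.623: |R|=1.23221 >1
  x=-5.581: |R|=1.18707 >1
Stable set (-5.4000, 0).

left endpoint -5.4000.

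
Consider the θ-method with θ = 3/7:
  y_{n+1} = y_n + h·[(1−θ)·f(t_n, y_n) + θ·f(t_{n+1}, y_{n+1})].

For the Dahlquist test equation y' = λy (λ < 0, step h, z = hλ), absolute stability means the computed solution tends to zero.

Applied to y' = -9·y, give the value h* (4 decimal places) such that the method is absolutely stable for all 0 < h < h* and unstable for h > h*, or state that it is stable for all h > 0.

(-14.0000,0); λ=-9 ⇒ h* = (14)/9 = 1.5556.

Set f=λy, z=hλ:
  y_{n+1} = y_n + z·[4/7·y_n + 3/7·y_{n+1}] ⇒ (1 − 3/7z)y_{n+1} = (1 + 4/7z)y_n
  so R(z) = (1 + 4/7z)/(1 − 3/7z).

Find x<0 with |R(x)|<1.
x=-0.82: |R|=0.3932
R=−1: 1+4/7x = −1+3/7x ⇒ -1/7x=2 ⇒ x=2/(-1/7)=-14.0000
Confirm numerically:
  x=-12.044: |R|=0.95465 <1
  x=-10.232: |R|=0.90004 <1
  x=-9.076: |R|=0.85614 <1
  x=-8.766: |R|=0.84281 <1
  x=-14.510: |R|=1.01009 >1
  x=-14.330: |R|=1.00660 >1
  x=-14.142: |R|=1.00287 >1
Interval (-14.0000, 0).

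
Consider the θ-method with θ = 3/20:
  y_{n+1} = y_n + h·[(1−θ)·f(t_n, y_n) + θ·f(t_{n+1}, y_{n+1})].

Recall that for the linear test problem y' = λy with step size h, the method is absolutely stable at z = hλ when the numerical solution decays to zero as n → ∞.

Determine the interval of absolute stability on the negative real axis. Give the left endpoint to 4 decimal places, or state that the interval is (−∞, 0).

Set f=λy, z=hλ:
  y_{n+1} = y_n + z·[17/20·y_n + 3/20·y_{n+1}] ⇒ (1 − 3/20z)y_{n+1} = (1 + 17/20z)y_n
  Hence R(z) = (1 + 17/20z)/(1 − 3/20z).

Find x<0 with |R(x)|<1.
x=-1.52: |R|=0.2378
R=−1: 1+17/20x = −1+3/20x ⇒ -7/10x=2 ⇒ x=2/(-7/10)=-2.8571
Confirm numerically:
  x=-2.699: |R|=0.92120 <1
  x=-1.960: |R|=0.51468 <1
  x=-1.804: |R|=0.41980 <1
  x=-3.255: |R|=1.18713 >1
  x=-2.912: |R|=1.02673 >1
So |R|<1 on (-2.8571, 0).

z∈(-2.8571,0).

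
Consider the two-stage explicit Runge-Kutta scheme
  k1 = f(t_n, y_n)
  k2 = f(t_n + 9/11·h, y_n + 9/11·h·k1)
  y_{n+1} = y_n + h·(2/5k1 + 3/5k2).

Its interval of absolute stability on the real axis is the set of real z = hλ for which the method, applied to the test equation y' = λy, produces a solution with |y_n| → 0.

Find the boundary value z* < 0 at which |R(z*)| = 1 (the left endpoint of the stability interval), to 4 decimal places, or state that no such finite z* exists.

Test eqn y'=λy, z=hλ:
  k1=λy_n ⇒ h·k1=z·y_n;  k2=λ(1+9/11z)y_n ⇒ h·k2=z(1+9/11z)y_n
  y_{n+1}/y_n = 1 + 2/5z + 3/5z(1+9/11z) = 1 + z + 27/55z²
  Hence R(z) = 1 + z + 27/55z².

Boundary: |R(x)|=1, x<0.
x=-1.51: |R|=0.6093
R=1: x+27/55x²=0 ⇒ x=−55/27=-2.0370; min R=1−1/(4·27/55)=0.4907>−1
Confirm numerically:
  x=-1.766: |R|=0.76503 <1
  x=-1.487: |R|=0.59848 <1
  x=-0.922: |R|=0.49531 <1
  x=-2.141: |R|=1.10927 >1
  x=-2.109: |R|=1.07451 >1
Interval (-2.0370, 0).

z* = -2.0370.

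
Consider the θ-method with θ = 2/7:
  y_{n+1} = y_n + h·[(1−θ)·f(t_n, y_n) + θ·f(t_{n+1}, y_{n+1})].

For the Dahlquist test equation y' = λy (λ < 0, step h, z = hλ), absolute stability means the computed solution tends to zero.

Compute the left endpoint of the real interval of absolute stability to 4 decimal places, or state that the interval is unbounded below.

On y'=λy, z=hλ:
  y_{n+1} = y_n + z·[5/7·y_n + 2/7·y_{n+1}] ⇒ (1 − 2/7z)y_{n+1} = (1 + 5/7z)y_n
  R(z) = (1 + 5/7z)/(1 − 2/7z).

Boundary: |R(x)|=1, x<0.
x=-0.48: |R|=0.5779
R=−1: 1+5/7x = −1+2/7x ⇒ -3/7x=2 ⇒ x=2/(-3/7)=-4.6667
Confirm numerically:
  x=-4.327: |R|=0.93490 <1
  x=-3.068: |R|=0.63490 <1
  x=-2.019: |R|=0.28039 <1
  x=-4.967: |R|=1.05321 >1
  x=-4.926: |R|=1.04617 >1
Interval (-4.6667, 0).

z* = -4.6667.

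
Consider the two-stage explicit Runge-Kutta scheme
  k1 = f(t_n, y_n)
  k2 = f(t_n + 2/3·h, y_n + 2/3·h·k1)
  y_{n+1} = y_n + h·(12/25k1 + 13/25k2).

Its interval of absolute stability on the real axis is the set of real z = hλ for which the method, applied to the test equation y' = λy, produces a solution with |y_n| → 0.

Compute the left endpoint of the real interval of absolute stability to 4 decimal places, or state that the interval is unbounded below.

z* = -2.8846.

Test eqn y'=λy, z=hλ:
  k1=λy_n ⇒ h·k1=z·y_n;  k2=λ(1+2/3z)y_n ⇒ h·k2=z(1+2/3z)y_n
  y_{n+1}/y_n = 1 + 12/25z + 13/25z(1+2/3z) = 1 + z + 26/75z²
  Hence R(z) = 1 + z + 26/75z².

Boundary: |R(x)|=1, x<0.
x=-1.4: |R|=0.2795
R=1: x+26/75x²=0 ⇒ x=−75/26=-2.8846; min R=1−1/(4·26/75)=0.2788>−1
Confirm numerically:
  x=-2.732: |R|=0.85546 <1
  x=-2.727: |R|=0.85100 <1
  x=-1.296: |R|=0.28627 <1
  x=-3.483: |R|=1.72251 >1
  x=-3.312: |R|=1.49071 >1
  x=-3.287: |R|=1.45851 >1
Interval (-2.8846, 0).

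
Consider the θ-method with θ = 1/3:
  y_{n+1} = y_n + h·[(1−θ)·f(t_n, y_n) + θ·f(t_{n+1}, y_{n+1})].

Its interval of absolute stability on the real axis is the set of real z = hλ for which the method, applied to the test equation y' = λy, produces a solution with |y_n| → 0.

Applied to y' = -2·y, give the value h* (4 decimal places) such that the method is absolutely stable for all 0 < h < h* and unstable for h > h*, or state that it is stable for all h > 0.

(-6.0000,0); λ=-2 ⇒ h* = (6)/2 = 3.0000.

Set f=λy, z=hλ:
  y_{n+1} = y_n + z·[2/3·y_n + 1/3·y_{n+1}] ⇒ (1 − 1/3z)y_{n+1} = (1 + 2/3z)y_n
  Hence R(z) = (1 + 2/3z)/(1 − 1/3z).

Find x<0 with |R(x)|<1.
x=-1.42: |R|=0.0362
R=−1: 1+2/3x = −1+1/3x ⇒ -1/3x=2 ⇒ x=2/(-1/3)=-6.0000
Confirm numerically:
  x=-4.437: |R|=0.78983 <1
  x=-4.349: |R|=0.77534 <1
  x=-3.720: |R|=0.66071 <1
  x=-6.557: |R|=1.05828 >1
  x=-6.158: |R|=1.01725 >1
  x=-6.121: |R|=1.01327 >1
Stable set (-6.0000, 0).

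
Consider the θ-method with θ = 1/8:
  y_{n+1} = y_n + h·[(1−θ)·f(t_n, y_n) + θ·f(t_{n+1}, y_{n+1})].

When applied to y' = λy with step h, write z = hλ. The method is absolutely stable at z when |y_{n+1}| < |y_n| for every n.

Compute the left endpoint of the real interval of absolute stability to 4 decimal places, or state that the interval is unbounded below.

On y'=λy, z=hλ:
  y_{n+1} = y_n + z·[7/8·y_n + 1/8·y_{n+1}] ⇒ (1 − 1/8z)y_{n+1} = (1 + 7/8z)y_n
  so R(z) = (1 + 7/8z)/(1 − 1/8z).

Find x<0 with |R(x)|<1.
x=-1.59: |R|=0.3264
R=−1: 1+7/8x = −1+1/8x ⇒ -3/4x=2 ⇒ x=2/(-3/4)=-2.6667
Confirm numerically:
  x=-2.597: |R|=0.96055 <1
  x=-1.919: |R|=0.54774 <1
  x=-1.470: |R|=0.24182 <1
  x=-3.051: |R|=1.20867 >1
  x=-2.771: |R|=1.05812 >1
  x=-2.760: |R|=1.05204 >1
Stable set (-2.6667, 0).

z* = -2.6667.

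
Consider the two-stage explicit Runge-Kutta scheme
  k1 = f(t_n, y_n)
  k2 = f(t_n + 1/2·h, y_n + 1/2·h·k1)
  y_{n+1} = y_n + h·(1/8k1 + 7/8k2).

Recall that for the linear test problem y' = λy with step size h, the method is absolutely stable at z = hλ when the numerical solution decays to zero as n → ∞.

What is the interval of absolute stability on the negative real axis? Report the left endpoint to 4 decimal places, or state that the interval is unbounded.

On y'=λy, z=hλ:
  k1=λy_n ⇒ h·k1=z·y_n;  k2=λ(1+1/2z)y_n ⇒ h·k2=z(1+1/2z)y_n
  y_{n+1}/y_n = 1 + 1/8z + 7/8z(1+1/2z) = 1 + z + 7/16z²
  Hence R(z) = 1 + z + 7/16z².

Solve |R(x)|<1 on ℝ⁻.
x=-1.51: |R|=0.4875
R=1: x+7/16x²=0 ⇒ x=−16/7=-2.2857; min R=1−1/(4·7/16)=0.4286>−1
Confirm numerically:
  x=-2.145: |R|=0.86795 <1
  x=-1.195: |R|=0.42976 <1
  x=-1.176: |R|=0.42905 <1
  x=-2.594: |R|=1.34987 >1
  x=-2.584: |R|=1.33721 >1
  x=-2.575: |R|=1.32590 >1
So |R|<1 on (-2.2857, 0).

(-2.2857, 0).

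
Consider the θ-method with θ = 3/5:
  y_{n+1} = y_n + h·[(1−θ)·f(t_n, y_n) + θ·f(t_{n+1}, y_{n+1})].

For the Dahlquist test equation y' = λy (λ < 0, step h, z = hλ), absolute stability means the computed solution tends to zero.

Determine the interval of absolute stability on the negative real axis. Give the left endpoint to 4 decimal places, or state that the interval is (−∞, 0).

On y'=λy, z=hλ:
  y_{n+1} = y_n + z·[2/5·y_n + 3/5·y_{n+1}] ⇒ (1 − 3/5z)y_{n+1} = (1 + 2/5z)y_n
  ⇒ R(z) = (1 + 2/5z)/(1 − 3/5z).

Need |R(x)|<1, x<0.
x=-1.33: |R|=0.2603
x=-2: |R|=0.0909
x=-10: |R|=0.4286
x=-100: |R|=0.6393
θ=3/5≥1/2 ⇒ |1+2/5x|<|1−3/5x| ∀x<0 ⇒ interval (−∞,0).

interval (−∞, 0).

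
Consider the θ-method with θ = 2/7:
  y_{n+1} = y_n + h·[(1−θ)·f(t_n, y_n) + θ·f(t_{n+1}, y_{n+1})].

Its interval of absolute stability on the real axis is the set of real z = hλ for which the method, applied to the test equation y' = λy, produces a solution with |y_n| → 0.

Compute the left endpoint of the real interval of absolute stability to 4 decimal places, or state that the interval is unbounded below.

Set f=λy, z=hλ:
  y_{n+1} = y_n + z·[5/7·y_n + 2/7·y_{n+1}] ⇒ (1 − 2/7z)y_{n+1} = (1 + 5/7z)y_n
  ⇒ R(z) = (1 + 5/7z)/(1 − 2/7z).

Find x<0 with |R(x)|<1.
x=-0.55: |R|=0.5247
R=−1: 1+5/7x = −1+2/7x ⇒ -3/7x=2 ⇒ x=2/(-3/7)=-4.6667
Confirm numerically:
  x=-4.393: |R|=0.94799 <1
  x=-4.104: |R|=0.88901 <1
  x=-3.158: |R|=0.66011 <1
  x=-3.035: |R|=0.62548 <1
  x=-5.190: |R|=1.09033 >1
  x=-4.905: |R|=1.04253 >1
So |R|<1 on (-4.6667, 0).

z* = -4.6667.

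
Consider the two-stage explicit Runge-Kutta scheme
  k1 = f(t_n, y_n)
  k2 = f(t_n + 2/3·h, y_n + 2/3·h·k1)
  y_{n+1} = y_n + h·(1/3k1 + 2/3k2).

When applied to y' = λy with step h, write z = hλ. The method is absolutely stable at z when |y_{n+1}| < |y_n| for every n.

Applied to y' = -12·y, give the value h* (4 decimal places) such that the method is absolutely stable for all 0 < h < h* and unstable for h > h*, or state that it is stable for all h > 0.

(-2.2500,0); λ=-12 ⇒ h* = (9/4)/12 = 0.1875.

Set f=λy, z=hλ:
  k1=λy_n ⇒ h·k1=z·y_n;  k2=λ(1+2/3z)y_n ⇒ h·k2=z(1+2/3z)y_n
  y_{n+1}/y_n = 1 + 1/3z + 2/3z(1+2/3z) = 1 + z + 4/9z²
  ⇒ R(z) = 1 + z + 4/9z².

Solve |R(x)|<1 on ℝ⁻.
x=-0.48: |R|=0.6224
R=1: x+4/9x²=0 ⇒ x=−9/4=-2.2500; min R=1−1/(4·4/9)=0.4375>−1
Confirm numerically:
  x=-2.161: |R|=0.91452 <1
  x=-1.544: |R|=0.51553 <1
  x=-1.133: |R|=0.43753 <1
  x=-2.553: |R|=1.34380 >1
  x=-2.532: |R|=1.31734 >1
  x=-2.340: |R|=1.09360 >1
Interval (-2.2500, 0).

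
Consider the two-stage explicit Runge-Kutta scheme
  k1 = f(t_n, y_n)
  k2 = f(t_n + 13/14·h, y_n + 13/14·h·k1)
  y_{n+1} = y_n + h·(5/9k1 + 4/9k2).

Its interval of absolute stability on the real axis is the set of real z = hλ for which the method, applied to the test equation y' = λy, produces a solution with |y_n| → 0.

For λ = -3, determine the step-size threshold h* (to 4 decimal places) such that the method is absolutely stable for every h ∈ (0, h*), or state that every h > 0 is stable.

(-2.4231,0); λ=-3 ⇒ h* = (63/26)/3 = 0.8077.

With y'=λy (z=hλ):
  k1=λy_n ⇒ h·k1=z·y_n;  k2=λ(1+13/14z)y_n ⇒ h·k2=z(1+13/14z)y_n
  y_{n+1}/y_n = 1 + 5/9z + 4/9z(1+13/14z) = 1 + z + 26/63z²
  Hence R(z) = 1 + z + 26/63z².

Find x<0 with |R(x)|<1.
x=-0.86: |R|=0.4452
R=1: x+26/63x²=0 ⇒ x=−63/26=-2.4231; min R=1−1/(4·26/63)=0.3942>−1
Confirm numerically:
  x=-2.322: |R|=0.90314 <1
  x=-1.753: |R|=0.51523 <1
  x=-1.463: |R|=0.42033 <1
  x=-1.016: |R|=0.41001 <1
  x=-2.591: |R|=1.17956 >1
  x=-2.529: |R|=1.11055 >1
Interval (-2.4231, 0).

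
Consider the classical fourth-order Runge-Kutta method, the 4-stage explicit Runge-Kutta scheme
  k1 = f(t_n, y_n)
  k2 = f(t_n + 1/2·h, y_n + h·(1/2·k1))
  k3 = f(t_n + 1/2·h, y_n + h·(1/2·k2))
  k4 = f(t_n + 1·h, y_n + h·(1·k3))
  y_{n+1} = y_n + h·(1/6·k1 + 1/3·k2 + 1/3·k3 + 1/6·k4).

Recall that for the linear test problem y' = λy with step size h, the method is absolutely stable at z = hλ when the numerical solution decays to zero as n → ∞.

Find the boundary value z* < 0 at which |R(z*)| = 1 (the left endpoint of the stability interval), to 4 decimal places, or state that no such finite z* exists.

left endpoint -2.7853.

Set f=λy, z=hλ:
  order 4, 4-stage ⇒ R(z)=1+z+z^2/2+z^3/6+z^4/24
  (e.g. R(-1.29)=0.29965, |R|=0.29965)

Need |R(x)|<1, x<0.
x=-1.29: |R|=0.2997
|R(-2.86)|=1.1186 |R(-0.81)|=0.4474 |R(-0.51)|=0.6008
Bisect:
  x_lo=-3.3896 |R|=2.3645  x_hi=-0.1958 |R|=0.8222
  mid=-1.79267 |R|=0.28431 →hi
  mid=-2.59111 |R|=0.74459 →hi
  mid=-2.99033 |R|=1.35578 →lo
  mid=-2.79072 |R|=1.00822 →lo
  mid=-2.69092 |R|=0.86679 →hi
  mid=-2.74082 |R|=0.93499 →hi
  mid=-2.76577 |R|=0.97096 →hi
  mid=-2.77825 |R|=0.98943 →hi
  ...
  [-2.78546,-2.78526] ⇒ x*=-2.7853
Stable set (-2.7853, 0).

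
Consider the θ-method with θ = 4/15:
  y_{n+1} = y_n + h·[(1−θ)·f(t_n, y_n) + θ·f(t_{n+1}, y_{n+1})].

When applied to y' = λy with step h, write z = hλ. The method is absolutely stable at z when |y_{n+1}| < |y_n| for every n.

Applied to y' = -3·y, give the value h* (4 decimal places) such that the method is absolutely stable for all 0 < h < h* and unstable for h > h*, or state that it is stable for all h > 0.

Test eqn y'=λy, z=hλ:
  y_{n+1} = y_n + z·[11/15·y_n + 4/15·y_{n+1}] ⇒ (1 − 4/15z)y_{n+1} = (1 + 11/15z)y_n
  Hence R(z) = (1 + 11/15z)/(1 − 4/15z).

Find x<0 with |R(x)|<1.
x=-1.13: |R|=0.1317
R=−1: 1+11/15x = −1+4/15x ⇒ -7/15x=2 ⇒ x=2/(-7/15)=-4.2857
Confirm numerically:
  x=-3.741: |R|=0.87275 <1
  x=-3.002: |R|=0.66728 <1
  x=-1.874: |R|=0.24956 <1
  x=-4.773: |R|=1.10005 >1
  x=-4.766: |R|=1.09870 >1
  x=-4.675: |R|=1.08086 >1
So |R|<1 on (-4.2857, 0).

(-4.2857,0); λ=-3 ⇒ h* = (30/7)/3 = 1.4286.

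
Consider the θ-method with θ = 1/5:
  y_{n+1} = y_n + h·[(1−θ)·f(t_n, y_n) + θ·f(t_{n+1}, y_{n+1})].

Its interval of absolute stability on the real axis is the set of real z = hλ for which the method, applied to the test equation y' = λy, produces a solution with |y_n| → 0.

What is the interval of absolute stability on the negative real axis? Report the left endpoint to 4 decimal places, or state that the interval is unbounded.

(-3.3333, 0).

Test eqn y'=λy, z=hλ:
  y_{n+1} = y_n + z·[4/5·y_n + 1/5·y_{n+1}] ⇒ (1 − 1/5z)y_{n+1} = (1 + 4/5z)y_n
  R(z) = (1 + 4/5z)/(1 − 1/5z).

Find x<0 with |R(x)|<1.
x=-0.67: |R|=0.4092
R=−1: 1+4/5x = −1+1/5x ⇒ -3/5x=2 ⇒ x=2/(-3/5)=-3.3333
Confirm numerically:
  x=-3.227: |R|=0.96123 <1
  x=-2.863: |R|=0.82055 <1
  x=-2.157: |R|=0.50692 <1
  x=-3.478: |R|=1.05119 >1
  x=-3.366: |R|=1.01171 >1
Interval (-3.3333, 0).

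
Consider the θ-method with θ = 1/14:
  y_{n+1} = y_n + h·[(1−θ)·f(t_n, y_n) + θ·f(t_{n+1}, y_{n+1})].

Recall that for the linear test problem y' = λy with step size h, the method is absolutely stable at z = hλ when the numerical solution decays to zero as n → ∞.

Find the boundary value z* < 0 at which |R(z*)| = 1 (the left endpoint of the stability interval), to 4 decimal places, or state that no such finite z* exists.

left endpoint -2.3333.

Set f=λy, z=hλ:
  y_{n+1} = y_n + z·[13/14·y_n + 1/14·y_{n+1}] ⇒ (1 − 1/14z)y_{n+1} = (1 + 13/14z)y_n
  ⇒ R(z) = (1 + 13/14z)/(1 − 1/14z).

Find x<0 with |R(x)|<1.
x=-1.41: |R|=0.2810
R=−1: 1+13/14x = −1+1/14x ⇒ -6/7x=2 ⇒ x=2/(-6/7)=-2.3333
Confirm numerically:
  x=-2.287: |R|=0.96586 <1
  x=-1.765: |R|=0.56740 <1
  x=-1.457: |R|=0.31966 <1
  x=-2.911: |R|=1.40991 >1
  x=-2.890: |R|=1.39550 >1
  x=-2.715: |R|=1.27401 >1
Stable set (-2.3333, 0).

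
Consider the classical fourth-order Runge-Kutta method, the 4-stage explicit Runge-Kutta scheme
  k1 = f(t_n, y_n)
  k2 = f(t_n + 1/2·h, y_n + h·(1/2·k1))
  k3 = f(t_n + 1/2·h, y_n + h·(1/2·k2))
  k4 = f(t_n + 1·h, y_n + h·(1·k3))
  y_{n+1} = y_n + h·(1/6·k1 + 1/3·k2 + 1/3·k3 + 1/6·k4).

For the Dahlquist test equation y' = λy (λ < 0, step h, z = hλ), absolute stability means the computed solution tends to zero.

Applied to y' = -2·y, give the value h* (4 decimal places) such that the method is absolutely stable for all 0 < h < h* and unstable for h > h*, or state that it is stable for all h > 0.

(-2.7853,0); λ=-2 ⇒ h* = 1.3926.

Set f=λy, z=hλ:
  order 4, 4-stage ⇒ R(z)=1+z+z^2/2+z^3/6+z^4/24
  (e.g. R(-1.71)=0.27495, |R|=0.27495)

Solve |R(x)|<1 on ℝ⁻.
x=-1.71: |R|=0.2749
|R(-1.84)|=0.2921 |R(-1.64)|=0.2711 |R(-1.17)|=0.3256
Bisect:
  x_lo=-3.3207 |R|=2.1564  x_hi=-0.1052 |R|=0.9002
  mid=-1.71295 |R|=0.27519 →hi
  mid=-2.51683 |R|=0.66515 →hi
  mid=-2.91877 |R|=1.22061 →lo
  mid=-2.71780 |R|=0.90292 →hi
  mid=-2.81828 |R|=1.05089 →lo
  mid=-2.76804 |R|=0.97430 →hi
  mid=-2.79316 |R|=1.01193 →lo
  mid=-2.78060 |R|=0.99295 →hi
  mid=-2.78688 |R|=1.00240 →lo
  mid=-2.78374 |R|=0.99766 →hi
  ...
  [-2.78531,-2.78512] ⇒ x*=-2.7853
Interval (-2.7853, 0).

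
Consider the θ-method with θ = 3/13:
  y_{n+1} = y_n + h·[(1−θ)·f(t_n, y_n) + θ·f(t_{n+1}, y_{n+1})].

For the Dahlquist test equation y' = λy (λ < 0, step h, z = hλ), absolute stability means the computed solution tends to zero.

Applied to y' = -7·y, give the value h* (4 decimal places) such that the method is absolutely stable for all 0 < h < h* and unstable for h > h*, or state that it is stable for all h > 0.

(-3.7143,0); λ=-7 ⇒ h* = (26/7)/7 = 0.5306.

With y'=λy (z=hλ):
  y_{n+1} = y_n + z·[10/13·y_n + 3/13·y_{n+1}] ⇒ (1 − 3/13z)y_{n+1} = (1 + 10/13z)y_n
  so R(z) = (1 + 10/13z)/(1 − 3/13z).

Need |R(x)|<1, x<0.
x=-1.28: |R|=0.0119
R=−1: 1+10/13x = −1+3/13x ⇒ -7/13x=2 ⇒ x=2/(-7/13)=-3.7143
Confirm numerically:
  x=-2.814: |R|=0.70609 <1
  x=-2.565: |R|=0.61126 <1
  x=-2.399: |R|=0.54414 <1
  x=-4.148: |R|=1.11932 >1
  x=-4.017: |R|=1.08459 >1
Stable set (-3.7143, 0).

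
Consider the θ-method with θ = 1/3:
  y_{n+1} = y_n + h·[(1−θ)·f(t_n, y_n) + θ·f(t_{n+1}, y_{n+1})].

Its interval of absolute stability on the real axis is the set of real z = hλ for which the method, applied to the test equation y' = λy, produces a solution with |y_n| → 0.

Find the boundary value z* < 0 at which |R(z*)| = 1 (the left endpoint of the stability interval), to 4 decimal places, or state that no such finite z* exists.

z* = -6.0000.

Test eqn y'=λy, z=hλ:
  y_{n+1} = y_n + z·[2/3·y_n + 1/3·y_{n+1}] ⇒ (1 − 1/3z)y_{n+1} = (1 + 2/3z)y_n
  ⇒ R(z) = (1 + 2/3z)/(1 − 1/3z).

Find x<0 with |R(x)|<1.
x=-1.38: |R|=0.0548
R=−1: 1+2/3x = −1+1/3x ⇒ -1/3x=2 ⇒ x=2/(-1/3)=-6.0000
Confirm numerically:
  x=-4.660: |R|=0.82507 <1
  x=-3.677: |R|=0.65209 <1
  x=-3.346: |R|=0.58178 <1
  x=-6.563: |R|=1.05887 >1
  x=-6.081: |R|=1.00892 >1
Interval (-6.0000, 0).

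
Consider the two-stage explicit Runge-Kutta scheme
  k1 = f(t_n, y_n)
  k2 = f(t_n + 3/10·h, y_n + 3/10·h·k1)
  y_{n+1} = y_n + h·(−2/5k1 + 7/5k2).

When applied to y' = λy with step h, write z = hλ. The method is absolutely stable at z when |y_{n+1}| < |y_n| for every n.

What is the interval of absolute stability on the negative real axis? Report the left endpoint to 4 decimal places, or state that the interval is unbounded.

z∈(-2.3810,0).

On y'=λy, z=hλ:
  k1=λy_n ⇒ h·k1=z·y_n;  k2=λ(1+3/10z)y_n ⇒ h·k2=z(1+3/10z)y_n
  y_{n+1}/y_n = 1 − 2/5z + 7/5z(1+3/10z) = 1 + z + 21/50z²
  ⇒ R(z) = 1 + z + 21/50z².

Solve |R(x)|<1 on ℝ⁻.
x=-0.53: |R|=0.5880
R=1: x+21/50x²=0 ⇒ x=−50/21=-2.3810; min R=1−1/(4·21/50)=0.4048>−1
Confirm numerically:
  x=-2.333: |R|=0.95301 <1
  x=-2.181: |R|=0.81684 <1
  x=-1.795: |R|=0.55825 <1
  x=-1.587: |R|=0.47080 <1
  x=-2.938: |R|=1.68737 >1
  x=-2.799: |R|=1.49145 >1
Interval (-2.3810, 0).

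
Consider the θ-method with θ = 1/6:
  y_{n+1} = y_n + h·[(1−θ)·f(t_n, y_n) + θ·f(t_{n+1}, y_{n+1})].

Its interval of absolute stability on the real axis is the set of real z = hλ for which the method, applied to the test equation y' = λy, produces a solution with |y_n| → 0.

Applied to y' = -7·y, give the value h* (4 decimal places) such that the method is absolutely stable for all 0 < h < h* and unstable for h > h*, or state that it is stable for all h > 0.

(-3.0000,0); λ=-7 ⇒ h* = (3)/7 = 0.4286.

On y'=λy, z=hλ:
  y_{n+1} = y_n + z·[5/6·y_n + 1/6·y_{n+1}] ⇒ (1 − 1/6z)y_{n+1} = (1 + 5/6z)y_n
  R(z) = (1 + 5/6z)/(1 − 1/6z).

Need |R(x)|<1, x<0.
x=-0.48: |R|=0.5556
R=−1: 1+5/6x = −1+1/6x ⇒ -2/3x=2 ⇒ x=2/(-2/3)=-3.0000
Confirm numerically:
  x=-1.810: |R|=0.39052 <1
  x=-1.494: |R|=0.19616 <1
  x=-1.216: |R|=0.01109 <1
  x=-3.169: |R|=1.07373 >1
  x=-3.080: |R|=1.03524 >1
Interval (-3.0000, 0).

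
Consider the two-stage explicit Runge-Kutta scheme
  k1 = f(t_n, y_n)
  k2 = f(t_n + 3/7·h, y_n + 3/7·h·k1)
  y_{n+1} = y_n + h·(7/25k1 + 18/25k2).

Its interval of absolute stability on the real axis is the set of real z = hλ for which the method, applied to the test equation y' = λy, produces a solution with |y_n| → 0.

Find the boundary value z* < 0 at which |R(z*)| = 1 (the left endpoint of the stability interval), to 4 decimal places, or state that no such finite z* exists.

Test eqn y'=λy, z=hλ:
  k1=λy_n ⇒ h·k1=z·y_n;  k2=λ(1+3/7z)y_n ⇒ h·k2=z(1+3/7z)y_n
  y_{n+1}/y_n = 1 + 7/25z + 18/25z(1+3/7z) = 1 + z + 54/175z²
  so R(z) = 1 + z + 54/175z².

Solve |R(x)|<1 on ℝ⁻.
x=-0.42: |R|=0.6344
R=1: x+54/175x²=0 ⇒ x=−175/54=-3.2407; min R=1−1/(4·54/175)=0.1898>−1
Confirm numerically:
  x=-3.208: |R|=0.96759 <1
  x=-2.330: |R|=0.34520 <1
  x=-2.038: |R|=0.24363 <1
  x=-1.439: |R|=0.19997 <1
  x=-3.828: |R|=1.69368 >1
  x=-3.777: |R|=1.62500 >1
  x=-3.769: |R|=1.61437 >1
Interval (-3.2407, 0).

left endpoint -3.2407.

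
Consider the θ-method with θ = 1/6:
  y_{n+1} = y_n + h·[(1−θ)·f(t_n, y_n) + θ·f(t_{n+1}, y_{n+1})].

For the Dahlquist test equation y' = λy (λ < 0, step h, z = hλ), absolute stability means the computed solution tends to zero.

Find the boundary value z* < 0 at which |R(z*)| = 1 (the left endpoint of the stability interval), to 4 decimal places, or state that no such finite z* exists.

With y'=λy (z=hλ):
  y_{n+1} = y_n + z·[5/6·y_n + 1/6·y_{n+1}] ⇒ (1 − 1/6z)y_{n+1} = (1 + 5/6z)y_n
  R(z) = (1 + 5/6z)/(1 − 1/6z).

Find x<0 with |R(x)|<1.
x=-1.06: |R|=0.0992
R=−1: 1+5/6x = −1+1/6x ⇒ -2/3x=2 ⇒ x=2/(-2/3)=-3.0000
Confirm numerically:
  x=-2.926: |R|=0.96684 <1
  x=-2.015: |R|=0.50842 <1
  x=-1.252: |R|=0.03585 <1
  x=-3.583: |R|=1.24335 >1
  x=-3.437: |R|=1.18523 >1
So |R|<1 on (-3.0000, 0).

z* = -3.0000.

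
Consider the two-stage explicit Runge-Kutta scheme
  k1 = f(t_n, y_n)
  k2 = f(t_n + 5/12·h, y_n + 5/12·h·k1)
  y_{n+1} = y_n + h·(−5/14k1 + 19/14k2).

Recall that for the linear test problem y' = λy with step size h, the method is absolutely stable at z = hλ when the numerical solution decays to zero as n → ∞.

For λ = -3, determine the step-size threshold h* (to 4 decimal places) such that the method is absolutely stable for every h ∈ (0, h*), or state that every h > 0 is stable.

Test eqn y'=λy, z=hλ:
  k1=λy_n ⇒ h·k1=z·y_n;  k2=λ(1+5/12z)y_n ⇒ h·k2=z(1+5/12z)y_n
  y_{n+1}/y_n = 1 − 5/14z + 19/14z(1+5/12z) = 1 + z + 95/168z²
  Hence R(z) = 1 + z + 95/168z².

Find x<0 with |R(x)|<1.
x=-0.32: |R|=0.7379
R=1: x+95/168x²=0 ⇒ x=−168/95=-1.7684; min R=1−1/(4·95/168)=0.5579>−1
Confirm numerically:
  x=-1.698: |R|=0.93238 <1
  x=-1.288: |R|=0.65009 <1
  x=-1.095: |R|=0.58302 <1
  x=-2.125: |R|=1.42848 >1
  x=-1.896: |R|=1.13678 >1
  x=-1.884: |R|=1.12313 >1
Stable set (-1.7684, 0).

(-1.7684,0); λ=-3 ⇒ h* = (168/95)/3 = 0.5895.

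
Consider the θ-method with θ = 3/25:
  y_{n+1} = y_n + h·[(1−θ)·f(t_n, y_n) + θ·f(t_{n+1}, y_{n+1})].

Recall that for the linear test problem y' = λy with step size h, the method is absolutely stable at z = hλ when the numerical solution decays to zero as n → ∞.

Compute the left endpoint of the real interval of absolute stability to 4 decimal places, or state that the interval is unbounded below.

left endpoint -2.6316.

Set f=λy, z=hλ:
  y_{n+1} = y_n + z·[22/25·y_n + 3/25·y_{n+1}] ⇒ (1 − 3/25z)y_{n+1} = (1 + 22/25z)y_n
  ⇒ R(z) = (1 + 22/25z)/(1 − 3/25z).

Find x<0 with |R(x)|<1.
x=-0.96: |R|=0.1392
R=−1: 1+22/25x = −1+3/25x ⇒ -19/25x=2 ⇒ x=2/(-19/25)=-2.6316
Confirm numerically:
  x=-2.227: |R|=0.75736 <1
  x=-2.139: |R|=0.70210 <1
  x=-1.933: |R|=0.56904 <1
  x=-3.230: |R|=1.32776 >1
  x=-2.770: |R|=1.07896 >1
  x=-2.708: |R|=1.04384 >1
Interval (-2.6316, 0).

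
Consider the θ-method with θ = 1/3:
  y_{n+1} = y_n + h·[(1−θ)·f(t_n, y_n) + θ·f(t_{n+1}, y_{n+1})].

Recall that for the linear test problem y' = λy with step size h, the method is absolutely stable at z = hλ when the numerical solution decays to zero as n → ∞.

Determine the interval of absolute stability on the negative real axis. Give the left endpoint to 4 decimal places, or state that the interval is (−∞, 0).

z∈(-6.0000,0).

With y'=λy (z=hλ):
  y_{n+1} = y_n + z·[2/3·y_n + 1/3·y_{n+1}] ⇒ (1 − 1/3z)y_{n+1} = (1 + 2/3z)y_n
  ⇒ R(z) = (1 + 2/3z)/(1 − 1/3z).

Find x<0 with |R(x)|<1.
x=-0.68: |R|=0.4457
R=−1: 1+2/3x = −1+1/3x ⇒ -1/3x=2 ⇒ x=2/(-1/3)=-6.0000
Confirm numerically:
  x=-5.260: |R|=0.91041 <1
  x=-5.204: |R|=0.90297 <1
  x=-4.849: |R|=0.85336 <1
  x=-4.556: |R|=0.80889 <1
  x=-6.555: |R|=1.05808 >1
  x=-6.416: |R|=1.04418 >1
  x=-6.265: |R|=1.02860 >1
Interval (-6.0000, 0).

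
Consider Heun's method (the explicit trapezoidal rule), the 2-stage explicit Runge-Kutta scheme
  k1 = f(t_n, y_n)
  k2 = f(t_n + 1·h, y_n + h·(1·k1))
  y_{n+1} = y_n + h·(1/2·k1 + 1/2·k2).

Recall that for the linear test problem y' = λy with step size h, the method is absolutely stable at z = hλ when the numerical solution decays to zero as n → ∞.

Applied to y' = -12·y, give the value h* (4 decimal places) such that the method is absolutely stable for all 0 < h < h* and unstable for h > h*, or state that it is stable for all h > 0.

Set f=λy, z=hλ:
  order 2, 2-stage ⇒ R(z)=1+z+z^2/2
  (e.g. R(-1.58)=0.66820, |R|=0.66820)

Find x<0 with |R(x)|<1.
x=-1.58: |R|=0.6682
|R(-2.15)|=1.1612 |R(-2.12)|=1.1272 |R(-1.02)|=0.5002
Bisect:
  x_lo=-2.5270 |R|=1.6659  x_hi=-0.1496 |R|=0.8616
  mid=-1.33834 |R|=0.55724 →hi
  mid=-1.93269 |R|=0.93496 →hi
  mid=-2.22987 |R|=1.25629 →lo
  mid=-2.08128 |R|=1.08459 →lo
  mid=-2.00699 |R|=1.00701 →lo
  mid=-1.96984 |R|=0.97030 →hi
  mid=-1.98841 |R|=0.98848 →hi
  mid=-1.99770 |R|=0.99770 →hi
  mid=-2.00234 |R|=1.00235 →lo
  mid=-2.00002 |R|=1.00002 →lo
  ...
  [-2.00002,-1.99988] ⇒ x*=-2.0000
Interval (-2.0000, 0).

(-2.0000,0); λ=-12 ⇒ h* = 0.1667.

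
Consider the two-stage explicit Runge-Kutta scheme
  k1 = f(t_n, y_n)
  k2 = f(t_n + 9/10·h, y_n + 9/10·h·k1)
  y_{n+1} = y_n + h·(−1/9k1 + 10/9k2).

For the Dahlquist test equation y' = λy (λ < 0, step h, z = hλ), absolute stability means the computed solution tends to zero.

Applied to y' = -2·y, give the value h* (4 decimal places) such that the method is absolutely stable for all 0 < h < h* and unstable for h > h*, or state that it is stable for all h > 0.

Set f=λy, z=hλ:
  k1=λy_n ⇒ h·k1=z·y_n;  k2=λ(1+9/10z)y_n ⇒ h·k2=z(1+9/10z)y_n
  y_{n+1}/y_n = 1 − 1/9z + 10/9z(1+9/10z) = 1 + z + z²
  Hence R(z) = 1 + z + z².

Find x<0 with |R(x)|<1.
x=-1.57: |R|=1.8949
R=1: x+1x²=0 ⇒ x=−1=-1.0000; min R=1−1/(4·1)=0.7500>−1
Confirm numerically:
  x=-0.814: |R|=0.84860 <1
  x=-0.594: |R|=0.75884 <1
  x=-0.557: |R|=0.75325 <1
  x=-1.340: |R|=1.45560 >1
  x=-1.197: |R|=1.23581 >1
Stable set (-1.0000, 0).

(-1.0000,0); λ=-2 ⇒ h* = (1)/2 = 0.5000.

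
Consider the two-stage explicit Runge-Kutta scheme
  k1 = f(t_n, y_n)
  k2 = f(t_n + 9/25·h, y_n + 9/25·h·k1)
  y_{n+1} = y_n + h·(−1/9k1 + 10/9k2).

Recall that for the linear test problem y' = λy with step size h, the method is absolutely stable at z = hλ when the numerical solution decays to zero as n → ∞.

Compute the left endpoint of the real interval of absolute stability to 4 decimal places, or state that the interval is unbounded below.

Set f=λy, z=hλ:
  k1=λy_n ⇒ h·k1=z·y_n;  k2=λ(1+9/25z)y_n ⇒ h·k2=z(1+9/25z)y_n
  y_{n+1}/y_n = 1 − 1/9z + 10/9z(1+9/25z) = 1 + z + 2/5z²
  so R(z) = 1 + z + 2/5z².

Need |R(x)|<1, x<0.
x=-1.22: |R|=0.3754
R=1: x+2/5x²=0 ⇒ x=−5/2=-2.5000; min R=1−1/(4·2/5)=0.3750>−1
Confirm numerically:
  x=-2.099: |R|=0.66332 <1
  x=-1.521: |R|=0.40438 <1
  x=-1.366: |R|=0.38038 <1
  x=-1.157: |R|=0.37846 <1
  x=-3.022: |R|=1.63099 >1
  x=-2.800: |R|=1.33600 >1
  x=-2.617: |R|=1.12248 >1
Stable set (-2.5000, 0).

z* = -2.5000.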